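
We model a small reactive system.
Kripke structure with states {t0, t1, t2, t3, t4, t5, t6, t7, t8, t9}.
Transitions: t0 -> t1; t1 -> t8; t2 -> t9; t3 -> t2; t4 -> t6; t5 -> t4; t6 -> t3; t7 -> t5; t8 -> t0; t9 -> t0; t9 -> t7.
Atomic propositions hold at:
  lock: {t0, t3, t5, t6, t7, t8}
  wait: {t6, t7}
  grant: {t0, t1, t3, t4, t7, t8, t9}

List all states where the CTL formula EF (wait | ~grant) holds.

{t2, t3, t4, t5, t6, t7, t9}

Sat(~grant) = {t2, t5, t6}
Sat(wait | ~grant) = {t2, t5, t6, t7}
EF (wait | ~grant): least fixpoint, start Z0 = {t2, t5, t6, t7}, add states with some successor in Z. Z1 = {t2, t3, t4, t5, t6, t7, t9}; fixed.
Sat(EF (wait | ~grant)) = {t2, t3, t4, t5, t6, t7, t9}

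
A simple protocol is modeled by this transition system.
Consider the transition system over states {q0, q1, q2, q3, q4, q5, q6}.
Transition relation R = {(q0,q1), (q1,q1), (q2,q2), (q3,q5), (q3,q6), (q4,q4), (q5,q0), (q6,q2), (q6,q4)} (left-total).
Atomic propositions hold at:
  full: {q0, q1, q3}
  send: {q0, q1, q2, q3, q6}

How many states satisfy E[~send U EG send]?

Sat(~send) = {q4, q5}
EG send: greatest fixpoint, start Z0 = {q0, q1, q2, q3, q6}, keep only states in Sat with some successor in Z. Already a fixed point.
Sat(EG send) = {q0, q1, q2, q3, q6}
E[~send U EG send]: least fixpoint, start Z0 = Sat(EG send) = {q0, q1, q2, q3, q6}, add states in Sat(~send) with some successor in Z. Z1 = {q0, q1, q2, q3, q5, q6}; fixed.
Sat(E[~send U EG send]) = {q0, q1, q2, q3, q5, q6}
|Sat(E[~send U EG send])| = |{q0, q1, q2, q3, q5, q6}| = 6.

6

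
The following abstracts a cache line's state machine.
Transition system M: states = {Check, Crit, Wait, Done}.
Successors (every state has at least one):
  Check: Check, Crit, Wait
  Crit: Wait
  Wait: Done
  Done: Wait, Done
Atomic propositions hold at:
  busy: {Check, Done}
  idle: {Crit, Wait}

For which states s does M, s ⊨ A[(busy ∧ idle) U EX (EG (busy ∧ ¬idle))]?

Sat(busy ∧ idle) = ∅
Sat(¬idle) = {Check, Done}
Sat(busy ∧ ¬idle) = {Check, Done}
EG (busy ∧ ¬idle): greatest fixpoint, start Z0 = {Check, Done}, keep only states in Sat with some successor in Z. Already a fixed point.
Sat(EG (busy ∧ ¬idle)) = {Check, Done}
Sat(EX (EG (busy ∧ ¬idle))) = {s : some successor in {Check, Done}} = {Check, Wait, Done}
A[(busy ∧ idle) U EX (EG (busy ∧ ¬idle))]: least fixpoint, start Z0 = Sat(EX (EG (busy ∧ ¬idle))) = {Check, Wait, Done}, add states in Sat(busy ∧ idle) with every successor in Z. Already a fixed point.
Sat(A[(busy ∧ idle) U EX (EG (busy ∧ ¬idle))]) = {Check, Wait, Done}

{Check, Wait, Done}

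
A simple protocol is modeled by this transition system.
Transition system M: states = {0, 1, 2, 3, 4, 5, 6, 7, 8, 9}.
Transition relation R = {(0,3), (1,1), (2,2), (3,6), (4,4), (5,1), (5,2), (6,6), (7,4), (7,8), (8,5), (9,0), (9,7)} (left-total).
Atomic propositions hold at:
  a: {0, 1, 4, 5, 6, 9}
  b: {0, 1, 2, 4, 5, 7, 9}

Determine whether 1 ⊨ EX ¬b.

Sat(¬b) = {3, 6, 8}
Sat(EX ¬b) = {s : some successor in {3, 6, 8}} = {0, 3, 6, 7}
1 ∉ Sat(EX ¬b) = {0, 3, 6, 7}, so the formula does not hold at 1.

No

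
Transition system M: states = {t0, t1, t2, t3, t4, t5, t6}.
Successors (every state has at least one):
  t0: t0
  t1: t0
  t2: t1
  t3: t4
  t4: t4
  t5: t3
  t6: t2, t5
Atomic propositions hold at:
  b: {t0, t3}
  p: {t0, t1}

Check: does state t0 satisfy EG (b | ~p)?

Sat(~p) = {t2, t3, t4, t5, t6}
Sat(b | ~p) = {t0, t2, t3, t4, t5, t6}
EG (b | ~p): greatest fixpoint, start Z0 = {t0, t2, t3, t4, t5, t6}, keep only states in Sat with some successor in Z. Z1 = {t0, t3, t4, t5, t6}; fixed.
Sat(EG (b | ~p)) = {t0, t3, t4, t5, t6}
t0 ∈ Sat(EG (b | ~p)) = {t0, t3, t4, t5, t6}, so the formula holds at t0.

Yes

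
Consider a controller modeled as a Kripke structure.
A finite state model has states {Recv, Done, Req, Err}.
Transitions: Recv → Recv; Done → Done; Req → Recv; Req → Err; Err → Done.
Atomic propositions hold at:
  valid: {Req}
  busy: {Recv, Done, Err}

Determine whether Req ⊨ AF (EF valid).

EF valid: least fixpoint, start Z0 = {Req}, add states with some successor in Z. Already a fixed point.
Sat(EF valid) = {Req}
AF (EF valid): least fixpoint, start Z0 = {Req}, add states with every successor in Z. Already a fixed point.
Sat(AF (EF valid)) = {Req}
Req ∈ Sat(AF (EF valid)) = {Req}, so the formula holds at Req.

Yes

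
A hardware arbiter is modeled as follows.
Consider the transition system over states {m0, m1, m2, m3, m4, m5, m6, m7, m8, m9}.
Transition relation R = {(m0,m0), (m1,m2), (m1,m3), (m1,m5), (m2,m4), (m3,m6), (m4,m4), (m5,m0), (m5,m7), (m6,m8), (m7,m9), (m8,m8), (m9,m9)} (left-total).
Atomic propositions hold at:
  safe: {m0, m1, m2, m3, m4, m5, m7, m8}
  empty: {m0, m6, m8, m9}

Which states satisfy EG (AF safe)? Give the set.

AF safe: least fixpoint, start Z0 = {m0, m1, m2, m3, m4, m5, m7, m8}, add states with every successor in Z. Z1 = {m0, m1, m2, m3, m4, m5, m6, m7, m8}; fixed.
Sat(AF safe) = {m0, m1, m2, m3, m4, m5, m6, m7, m8}
EG (AF safe): greatest fixpoint, start Z0 = {m0, m1, m2, m3, m4, m5, m6, m7, m8}, keep only states in Sat with some successor in Z. Z1 = {m0, m1, m2, m3, m4, m5, m6, m8}; fixed.
Sat(EG (AF safe)) = {m0, m1, m2, m3, m4, m5, m6, m8}

{m0, m1, m2, m3, m4, m5, m6, m8}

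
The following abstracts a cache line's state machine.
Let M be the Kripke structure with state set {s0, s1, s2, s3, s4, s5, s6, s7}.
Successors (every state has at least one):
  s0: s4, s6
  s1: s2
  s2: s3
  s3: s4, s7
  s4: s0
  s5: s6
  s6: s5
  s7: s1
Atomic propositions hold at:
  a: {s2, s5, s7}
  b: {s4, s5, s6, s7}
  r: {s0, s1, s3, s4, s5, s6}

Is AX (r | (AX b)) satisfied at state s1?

No

Sat(AX b) = {s : every successor in {s4, s5, s6, s7}} = {s0, s3, s5, s6}
Sat(r | (AX b)) = {s0, s1, s3, s4, s5, s6}
Sat(AX (r | (AX b))) = {s : every successor in {s0, s1, s3, s4, s5, s6}} = {s0, s2, s4, s5, s6, s7}
s1 ∉ Sat(AX (r | (AX b))) = {s0, s2, s4, s5, s6, s7}, so the formula does not hold at s1.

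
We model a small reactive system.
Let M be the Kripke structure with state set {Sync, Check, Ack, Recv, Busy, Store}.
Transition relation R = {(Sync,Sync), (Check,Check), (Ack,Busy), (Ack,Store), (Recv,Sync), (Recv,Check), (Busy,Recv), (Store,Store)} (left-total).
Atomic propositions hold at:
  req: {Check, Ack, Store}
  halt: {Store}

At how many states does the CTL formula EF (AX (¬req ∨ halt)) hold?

5

Sat(¬req) = {Sync, Recv, Busy}
Sat(¬req ∨ halt) = {Sync, Recv, Busy, Store}
Sat(AX (¬req ∨ halt)) = {s : every successor in {Sync, Recv, Busy, Store}} = {Sync, Ack, Busy, Store}
EF (AX (¬req ∨ halt)): least fixpoint, start Z0 = {Sync, Ack, Busy, Store}, add states with some successor in Z. Z1 = {Sync, Ack, Recv, Busy, Store}; fixed.
Sat(EF (AX (¬req ∨ halt))) = {Sync, Ack, Recv, Busy, Store}
|Sat(EF (AX (¬req ∨ halt)))| = |{Sync, Ack, Recv, Busy, Store}| = 5.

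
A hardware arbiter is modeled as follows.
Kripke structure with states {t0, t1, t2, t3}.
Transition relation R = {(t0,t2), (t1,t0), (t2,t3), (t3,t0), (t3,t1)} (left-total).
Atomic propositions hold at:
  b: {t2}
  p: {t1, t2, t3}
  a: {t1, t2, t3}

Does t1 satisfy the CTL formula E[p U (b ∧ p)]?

No

Sat(b ∧ p) = {t2}
E[p U (b ∧ p)]: least fixpoint, start Z0 = Sat((b ∧ p)) = {t2}, add states in Sat(p) with some successor in Z. Already a fixed point.
Sat(E[p U (b ∧ p)]) = {t2}
t1 ∉ Sat(E[p U (b ∧ p)]) = {t2}, so the formula does not hold at t1.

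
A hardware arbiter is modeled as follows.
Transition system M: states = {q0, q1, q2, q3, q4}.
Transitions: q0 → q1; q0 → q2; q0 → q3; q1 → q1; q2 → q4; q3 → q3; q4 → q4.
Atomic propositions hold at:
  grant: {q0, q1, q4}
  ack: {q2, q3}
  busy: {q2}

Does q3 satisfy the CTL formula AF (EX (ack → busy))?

No

Sat(ack → busy) = {q0, q1, q2, q4}
Sat(EX (ack → busy)) = {s : some successor in {q0, q1, q2, q4}} = {q0, q1, q2, q4}
AF (EX (ack → busy)): least fixpoint, start Z0 = {q0, q1, q2, q4}, add states with every successor in Z. Already a fixed point.
Sat(AF (EX (ack → busy))) = {q0, q1, q2, q4}
q3 ∉ Sat(AF (EX (ack → busy))) = {q0, q1, q2, q4}, so the formula does not hold at q3.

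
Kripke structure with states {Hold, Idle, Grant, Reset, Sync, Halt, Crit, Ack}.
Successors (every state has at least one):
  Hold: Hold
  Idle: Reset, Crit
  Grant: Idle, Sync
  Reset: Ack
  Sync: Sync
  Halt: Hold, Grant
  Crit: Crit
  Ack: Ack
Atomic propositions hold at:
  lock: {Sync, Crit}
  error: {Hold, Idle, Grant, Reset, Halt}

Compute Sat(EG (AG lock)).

{Sync, Crit}

AG lock: greatest fixpoint, start Z0 = {Sync, Crit}, keep only states in Sat with every successor in Z. Already a fixed point.
Sat(AG lock) = {Sync, Crit}
EG (AG lock): greatest fixpoint, start Z0 = {Sync, Crit}, keep only states in Sat with some successor in Z. Already a fixed point.
Sat(EG (AG lock)) = {Sync, Crit}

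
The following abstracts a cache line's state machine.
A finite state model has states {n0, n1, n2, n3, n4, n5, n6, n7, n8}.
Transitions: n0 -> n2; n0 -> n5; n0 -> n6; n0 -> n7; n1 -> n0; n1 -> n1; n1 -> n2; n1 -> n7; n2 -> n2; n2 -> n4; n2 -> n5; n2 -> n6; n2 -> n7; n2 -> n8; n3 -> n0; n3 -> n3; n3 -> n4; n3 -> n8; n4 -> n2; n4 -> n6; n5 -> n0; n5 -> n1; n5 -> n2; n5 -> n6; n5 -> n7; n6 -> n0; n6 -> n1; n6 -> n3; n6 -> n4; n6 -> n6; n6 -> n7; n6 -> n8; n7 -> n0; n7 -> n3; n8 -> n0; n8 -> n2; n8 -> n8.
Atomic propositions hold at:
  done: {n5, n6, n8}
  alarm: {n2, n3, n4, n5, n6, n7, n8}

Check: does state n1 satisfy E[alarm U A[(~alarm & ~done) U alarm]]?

Sat(~alarm) = {n0, n1}
Sat(~done) = {n0, n1, n2, n3, n4, n7}
Sat(~alarm & ~done) = {n0, n1}
A[(~alarm & ~done) U alarm]: least fixpoint, start Z0 = Sat(alarm) = {n2, n3, n4, n5, n6, n7, n8}, add states in Sat(~alarm & ~done) with every successor in Z. Z1 = {n0, n2, n3, n4, n5, n6, n7, n8}; fixed.
Sat(A[(~alarm & ~done) U alarm]) = {n0, n2, n3, n4, n5, n6, n7, n8}
E[alarm U A[(~alarm & ~done) U alarm]]: least fixpoint, start Z0 = Sat(A[(~alarm & ~done) U alarm]) = {n0, n2, n3, n4, n5, n6, n7, n8}, add states in Sat(alarm) with some successor in Z. Already a fixed point.
Sat(E[alarm U A[(~alarm & ~done) U alarm]]) = {n0, n2, n3, n4, n5, n6, n7, n8}
n1 ∉ Sat(E[alarm U A[(~alarm & ~done) U alarm]]) = {n0, n2, n3, n4, n5, n6, n7, n8}, so the formula does not hold at n1.

No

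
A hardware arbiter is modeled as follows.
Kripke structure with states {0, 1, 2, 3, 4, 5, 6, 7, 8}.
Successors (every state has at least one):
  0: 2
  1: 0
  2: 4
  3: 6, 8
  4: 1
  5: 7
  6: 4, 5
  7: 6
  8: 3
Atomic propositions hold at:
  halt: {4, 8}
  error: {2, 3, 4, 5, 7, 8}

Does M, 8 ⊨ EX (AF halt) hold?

No

AF halt: least fixpoint, start Z0 = {4, 8}, add states with every successor in Z. Z1 = {2, 4, 8}; Z2 = {0, 2, 4, 8}; Z3 = {0, 1, 2, 4, 8}; fixed.
Sat(AF halt) = {0, 1, 2, 4, 8}
Sat(EX (AF halt)) = {s : some successor in {0, 1, 2, 4, 8}} = {0, 1, 2, 3, 4, 6}
8 ∉ Sat(EX (AF halt)) = {0, 1, 2, 3, 4, 6}, so the formula does not hold at 8.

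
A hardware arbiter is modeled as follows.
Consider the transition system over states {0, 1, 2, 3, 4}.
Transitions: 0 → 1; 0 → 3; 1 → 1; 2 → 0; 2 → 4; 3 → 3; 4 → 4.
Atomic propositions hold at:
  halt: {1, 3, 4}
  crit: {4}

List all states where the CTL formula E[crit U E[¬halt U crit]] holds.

Sat(¬halt) = {0, 2}
E[¬halt U crit]: least fixpoint, start Z0 = Sat(crit) = {4}, add states in Sat(¬halt) with some successor in Z. Z1 = {2, 4}; fixed.
Sat(E[¬halt U crit]) = {2, 4}
E[crit U E[¬halt U crit]]: least fixpoint, start Z0 = Sat(E[¬halt U crit]) = {2, 4}, add states in Sat(crit) with some successor in Z. Already a fixed point.
Sat(E[crit U E[¬halt U crit]]) = {2, 4}

{2, 4}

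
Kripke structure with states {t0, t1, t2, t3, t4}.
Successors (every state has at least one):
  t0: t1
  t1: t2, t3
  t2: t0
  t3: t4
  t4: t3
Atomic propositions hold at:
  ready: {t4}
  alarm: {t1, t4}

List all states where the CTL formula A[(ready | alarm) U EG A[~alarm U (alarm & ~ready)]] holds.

{t0, t1, t2}

Sat(ready | alarm) = {t1, t4}
Sat(~alarm) = {t0, t2, t3}
Sat(~ready) = {t0, t1, t2, t3}
Sat(alarm & ~ready) = {t1}
A[~alarm U (alarm & ~ready)]: least fixpoint, start Z0 = Sat((alarm & ~ready)) = {t1}, add states in Sat(~alarm) with every successor in Z. Z1 = {t0, t1}; Z2 = {t0, t1, t2}; fixed.
Sat(A[~alarm U (alarm & ~ready)]) = {t0, t1, t2}
EG A[~alarm U (alarm & ~ready)]: greatest fixpoint, start Z0 = {t0, t1, t2}, keep only states in Sat with some successor in Z. Already a fixed point.
Sat(EG A[~alarm U (alarm & ~ready)]) = {t0, t1, t2}
A[(ready | alarm) U EG A[~alarm U (alarm & ~ready)]]: least fixpoint, start Z0 = Sat(EG A[~alarm U (alarm & ~ready)]) = {t0, t1, t2}, add states in Sat(ready | alarm) with every successor in Z. Already a fixed point.
Sat(A[(ready | alarm) U EG A[~alarm U (alarm & ~ready)]]) = {t0, t1, t2}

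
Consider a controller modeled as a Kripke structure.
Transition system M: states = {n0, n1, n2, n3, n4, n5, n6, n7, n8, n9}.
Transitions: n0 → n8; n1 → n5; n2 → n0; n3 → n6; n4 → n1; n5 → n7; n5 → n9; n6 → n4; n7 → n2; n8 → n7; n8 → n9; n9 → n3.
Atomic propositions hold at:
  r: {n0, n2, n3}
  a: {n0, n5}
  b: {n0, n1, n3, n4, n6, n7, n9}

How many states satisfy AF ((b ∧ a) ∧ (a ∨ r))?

3

Sat(b ∧ a) = {n0}
Sat(a ∨ r) = {n0, n2, n3, n5}
Sat((b ∧ a) ∧ (a ∨ r)) = {n0}
AF ((b ∧ a) ∧ (a ∨ r)): least fixpoint, start Z0 = {n0}, add states with every successor in Z. Z1 = {n0, n2}; Z2 = {n0, n2, n7}; fixed.
Sat(AF ((b ∧ a) ∧ (a ∨ r))) = {n0, n2, n7}
|Sat(AF ((b ∧ a) ∧ (a ∨ r)))| = |{n0, n2, n7}| = 3.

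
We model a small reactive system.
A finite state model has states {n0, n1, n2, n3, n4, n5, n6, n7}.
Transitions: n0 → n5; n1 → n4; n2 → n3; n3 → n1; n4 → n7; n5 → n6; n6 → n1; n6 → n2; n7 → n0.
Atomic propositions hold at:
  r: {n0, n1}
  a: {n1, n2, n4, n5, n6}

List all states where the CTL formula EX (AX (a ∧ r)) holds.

{n2}

Sat(a ∧ r) = {n1}
Sat(AX (a ∧ r)) = {s : every successor in {n1}} = {n3}
Sat(EX (AX (a ∧ r))) = {s : some successor in {n3}} = {n2}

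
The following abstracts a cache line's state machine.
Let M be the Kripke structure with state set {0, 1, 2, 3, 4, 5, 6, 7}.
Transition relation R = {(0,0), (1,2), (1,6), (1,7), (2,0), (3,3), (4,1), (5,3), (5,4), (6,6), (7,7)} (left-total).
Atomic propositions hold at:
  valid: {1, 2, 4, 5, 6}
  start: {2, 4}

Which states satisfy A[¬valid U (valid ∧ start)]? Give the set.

Sat(¬valid) = {0, 3, 7}
Sat(valid ∧ start) = {2, 4}
A[¬valid U (valid ∧ start)]: least fixpoint, start Z0 = Sat((valid ∧ start)) = {2, 4}, add states in Sat(¬valid) with every successor in Z. Already a fixed point.
Sat(A[¬valid U (valid ∧ start)]) = {2, 4}

{2, 4}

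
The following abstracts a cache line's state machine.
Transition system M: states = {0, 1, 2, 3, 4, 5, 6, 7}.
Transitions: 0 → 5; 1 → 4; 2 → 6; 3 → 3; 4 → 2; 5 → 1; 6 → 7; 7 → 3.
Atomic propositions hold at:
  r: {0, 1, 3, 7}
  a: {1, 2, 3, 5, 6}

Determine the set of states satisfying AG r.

{3, 7}

AG r: greatest fixpoint, start Z0 = {0, 1, 3, 7}, keep only states in Sat with every successor in Z. Z1 = {3, 7}; fixed.
Sat(AG r) = {3, 7}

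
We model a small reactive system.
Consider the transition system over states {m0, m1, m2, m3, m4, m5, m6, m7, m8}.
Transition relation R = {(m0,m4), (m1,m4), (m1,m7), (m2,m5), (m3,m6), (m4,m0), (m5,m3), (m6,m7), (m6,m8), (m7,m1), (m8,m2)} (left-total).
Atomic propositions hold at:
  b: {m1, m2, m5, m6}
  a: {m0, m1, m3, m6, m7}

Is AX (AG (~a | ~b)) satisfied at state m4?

Sat(~a) = {m2, m4, m5, m8}
Sat(~b) = {m0, m3, m4, m7, m8}
Sat(~a | ~b) = {m0, m2, m3, m4, m5, m7, m8}
AG (~a | ~b): greatest fixpoint, start Z0 = {m0, m2, m3, m4, m5, m7, m8}, keep only states in Sat with every successor in Z. Z1 = {m0, m2, m4, m5, m8}; Z2 = {m0, m2, m4, m8}; Z3 = {m0, m4, m8}; Z4 = {m0, m4}; fixed.
Sat(AG (~a | ~b)) = {m0, m4}
Sat(AX (AG (~a | ~b))) = {s : every successor in {m0, m4}} = {m0, m4}
m4 ∈ Sat(AX (AG (~a | ~b))) = {m0, m4}, so the formula holds at m4.

Yes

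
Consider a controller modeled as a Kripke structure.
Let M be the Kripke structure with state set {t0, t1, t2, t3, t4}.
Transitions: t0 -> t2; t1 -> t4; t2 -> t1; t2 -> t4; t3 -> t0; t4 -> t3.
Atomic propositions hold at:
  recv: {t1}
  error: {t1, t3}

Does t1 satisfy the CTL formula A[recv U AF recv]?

Yes

AF recv: least fixpoint, start Z0 = {t1}, add states with every successor in Z. Already a fixed point.
Sat(AF recv) = {t1}
A[recv U AF recv]: least fixpoint, start Z0 = Sat(AF recv) = {t1}, add states in Sat(recv) with every successor in Z. Already a fixed point.
Sat(A[recv U AF recv]) = {t1}
t1 ∈ Sat(A[recv U AF recv]) = {t1}, so the formula holds at t1.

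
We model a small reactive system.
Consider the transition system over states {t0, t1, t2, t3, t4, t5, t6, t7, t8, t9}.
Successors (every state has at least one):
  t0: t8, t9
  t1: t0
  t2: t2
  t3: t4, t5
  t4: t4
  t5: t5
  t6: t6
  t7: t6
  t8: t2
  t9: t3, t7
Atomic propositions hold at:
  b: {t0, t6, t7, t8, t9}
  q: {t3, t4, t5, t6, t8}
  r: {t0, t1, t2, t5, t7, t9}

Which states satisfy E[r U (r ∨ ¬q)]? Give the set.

{t0, t1, t2, t5, t7, t9}

Sat(¬q) = {t0, t1, t2, t7, t9}
Sat(r ∨ ¬q) = {t0, t1, t2, t5, t7, t9}
E[r U (r ∨ ¬q)]: least fixpoint, start Z0 = Sat((r ∨ ¬q)) = {t0, t1, t2, t5, t7, t9}, add states in Sat(r) with some successor in Z. Already a fixed point.
Sat(E[r U (r ∨ ¬q)]) = {t0, t1, t2, t5, t7, t9}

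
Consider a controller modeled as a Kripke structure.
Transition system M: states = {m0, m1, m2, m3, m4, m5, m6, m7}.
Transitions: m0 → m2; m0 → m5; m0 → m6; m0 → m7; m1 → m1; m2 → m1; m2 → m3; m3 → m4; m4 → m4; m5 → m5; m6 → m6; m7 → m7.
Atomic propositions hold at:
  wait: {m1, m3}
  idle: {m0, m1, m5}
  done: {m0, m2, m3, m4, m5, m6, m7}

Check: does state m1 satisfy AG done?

No

AG done: greatest fixpoint, start Z0 = {m0, m2, m3, m4, m5, m6, m7}, keep only states in Sat with every successor in Z. Z1 = {m0, m3, m4, m5, m6, m7}; Z2 = {m3, m4, m5, m6, m7}; fixed.
Sat(AG done) = {m3, m4, m5, m6, m7}
m1 ∉ Sat(AG done) = {m3, m4, m5, m6, m7}, so the formula does not hold at m1.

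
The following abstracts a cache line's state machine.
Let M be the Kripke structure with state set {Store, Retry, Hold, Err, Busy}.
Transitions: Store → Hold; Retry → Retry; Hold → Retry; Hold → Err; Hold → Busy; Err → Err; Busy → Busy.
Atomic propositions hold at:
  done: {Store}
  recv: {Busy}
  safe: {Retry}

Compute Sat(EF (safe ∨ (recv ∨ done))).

Sat(recv ∨ done) = {Store, Busy}
Sat(safe ∨ (recv ∨ done)) = {Store, Retry, Busy}
EF (safe ∨ (recv ∨ done)): least fixpoint, start Z0 = {Store, Retry, Busy}, add states with some successor in Z. Z1 = {Store, Retry, Hold, Busy}; fixed.
Sat(EF (safe ∨ (recv ∨ done))) = {Store, Retry, Hold, Busy}

{Store, Retry, Hold, Busy}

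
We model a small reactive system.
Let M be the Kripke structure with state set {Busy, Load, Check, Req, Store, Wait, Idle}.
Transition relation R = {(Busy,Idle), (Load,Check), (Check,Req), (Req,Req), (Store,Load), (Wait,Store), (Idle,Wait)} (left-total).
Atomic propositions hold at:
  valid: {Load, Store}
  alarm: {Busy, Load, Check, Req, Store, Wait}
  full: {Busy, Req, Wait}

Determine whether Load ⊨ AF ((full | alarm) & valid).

Yes

Sat(full | alarm) = {Busy, Load, Check, Req, Store, Wait}
Sat((full | alarm) & valid) = {Load, Store}
AF ((full | alarm) & valid): least fixpoint, start Z0 = {Load, Store}, add states with every successor in Z. Z1 = {Load, Store, Wait}; Z2 = {Load, Store, Wait, Idle}; Z3 = {Busy, Load, Store, Wait, Idle}; fixed.
Sat(AF ((full | alarm) & valid)) = {Busy, Load, Store, Wait, Idle}
Load ∈ Sat(AF ((full | alarm) & valid)) = {Busy, Load, Store, Wait, Idle}, so the formula holds at Load.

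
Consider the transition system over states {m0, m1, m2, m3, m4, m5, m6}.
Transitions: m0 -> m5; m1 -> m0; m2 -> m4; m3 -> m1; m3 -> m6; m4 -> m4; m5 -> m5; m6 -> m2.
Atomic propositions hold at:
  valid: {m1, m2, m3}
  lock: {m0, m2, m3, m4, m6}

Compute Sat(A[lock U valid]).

A[lock U valid]: least fixpoint, start Z0 = Sat(valid) = {m1, m2, m3}, add states in Sat(lock) with every successor in Z. Z1 = {m1, m2, m3, m6}; fixed.
Sat(A[lock U valid]) = {m1, m2, m3, m6}

{m1, m2, m3, m6}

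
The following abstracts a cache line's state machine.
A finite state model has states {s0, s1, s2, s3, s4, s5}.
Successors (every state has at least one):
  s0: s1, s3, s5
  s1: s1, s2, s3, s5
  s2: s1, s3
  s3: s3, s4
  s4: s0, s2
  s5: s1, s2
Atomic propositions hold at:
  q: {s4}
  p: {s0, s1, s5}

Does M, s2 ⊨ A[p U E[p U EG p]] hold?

EG p: greatest fixpoint, start Z0 = {s0, s1, s5}, keep only states in Sat with some successor in Z. Already a fixed point.
Sat(EG p) = {s0, s1, s5}
E[p U EG p]: least fixpoint, start Z0 = Sat(EG p) = {s0, s1, s5}, add states in Sat(p) with some successor in Z. Already a fixed point.
Sat(E[p U EG p]) = {s0, s1, s5}
A[p U E[p U EG p]]: least fixpoint, start Z0 = Sat(E[p U EG p]) = {s0, s1, s5}, add states in Sat(p) with every successor in Z. Already a fixed point.
Sat(A[p U E[p U EG p]]) = {s0, s1, s5}
s2 ∉ Sat(A[p U E[p U EG p]]) = {s0, s1, s5}, so the formula does not hold at s2.

No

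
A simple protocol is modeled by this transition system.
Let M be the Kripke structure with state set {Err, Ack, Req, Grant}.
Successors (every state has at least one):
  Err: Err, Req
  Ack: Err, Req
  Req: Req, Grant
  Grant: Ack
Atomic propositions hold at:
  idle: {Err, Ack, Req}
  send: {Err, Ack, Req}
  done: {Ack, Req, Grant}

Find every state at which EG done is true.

EG done: greatest fixpoint, start Z0 = {Ack, Req, Grant}, keep only states in Sat with some successor in Z. Already a fixed point.
Sat(EG done) = {Ack, Req, Grant}

{Ack, Req, Grant}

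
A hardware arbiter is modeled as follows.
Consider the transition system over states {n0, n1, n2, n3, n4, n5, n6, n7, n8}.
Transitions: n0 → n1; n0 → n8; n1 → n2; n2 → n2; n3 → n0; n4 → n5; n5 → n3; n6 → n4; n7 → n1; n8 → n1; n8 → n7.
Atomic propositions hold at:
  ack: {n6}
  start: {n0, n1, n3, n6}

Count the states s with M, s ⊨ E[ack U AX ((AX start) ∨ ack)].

Sat(AX start) = {s : every successor in {n0, n1, n3, n6}} = {n3, n5, n7}
Sat((AX start) ∨ ack) = {n3, n5, n6, n7}
Sat(AX ((AX start) ∨ ack)) = {s : every successor in {n3, n5, n6, n7}} = {n4, n5}
E[ack U AX ((AX start) ∨ ack)]: least fixpoint, start Z0 = Sat(AX ((AX start) ∨ ack)) = {n4, n5}, add states in Sat(ack) with some successor in Z. Z1 = {n4, n5, n6}; fixed.
Sat(E[ack U AX ((AX start) ∨ ack)]) = {n4, n5, n6}
|Sat(E[ack U AX ((AX start) ∨ ack)])| = |{n4, n5, n6}| = 3.

3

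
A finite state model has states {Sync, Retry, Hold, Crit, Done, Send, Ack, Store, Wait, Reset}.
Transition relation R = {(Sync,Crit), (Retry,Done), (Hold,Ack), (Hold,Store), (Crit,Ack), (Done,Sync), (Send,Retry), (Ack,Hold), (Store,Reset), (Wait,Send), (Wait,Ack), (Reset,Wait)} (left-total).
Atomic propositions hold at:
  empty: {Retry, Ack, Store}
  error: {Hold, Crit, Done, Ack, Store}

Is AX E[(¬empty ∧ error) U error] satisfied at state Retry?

Sat(¬empty) = {Sync, Hold, Crit, Done, Send, Wait, Reset}
Sat(¬empty ∧ error) = {Hold, Crit, Done}
E[(¬empty ∧ error) U error]: least fixpoint, start Z0 = Sat(error) = {Hold, Crit, Done, Ack, Store}, add states in Sat(¬empty ∧ error) with some successor in Z. Already a fixed point.
Sat(E[(¬empty ∧ error) U error]) = {Hold, Crit, Done, Ack, Store}
Sat(AX E[(¬empty ∧ error) U error]) = {s : every successor in {Hold, Crit, Done, Ack, Store}} = {Sync, Retry, Hold, Crit, Ack}
Retry ∈ Sat(AX E[(¬empty ∧ error) U error]) = {Sync, Retry, Hold, Crit, Ack}, so the formula holds at Retry.

Yes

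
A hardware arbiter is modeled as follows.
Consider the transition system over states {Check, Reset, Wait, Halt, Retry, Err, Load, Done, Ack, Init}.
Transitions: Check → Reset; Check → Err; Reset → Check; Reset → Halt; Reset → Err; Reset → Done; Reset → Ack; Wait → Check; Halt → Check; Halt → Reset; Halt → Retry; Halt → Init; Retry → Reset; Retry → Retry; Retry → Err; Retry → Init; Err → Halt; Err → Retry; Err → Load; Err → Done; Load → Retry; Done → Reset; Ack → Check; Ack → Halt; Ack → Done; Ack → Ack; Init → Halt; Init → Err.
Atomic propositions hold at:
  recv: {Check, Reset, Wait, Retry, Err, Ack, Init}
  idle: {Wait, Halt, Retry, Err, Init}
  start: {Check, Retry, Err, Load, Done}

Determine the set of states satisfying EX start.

{Check, Reset, Wait, Halt, Retry, Err, Load, Ack, Init}

Sat(EX start) = {s : some successor in {Check, Retry, Err, Load, Done}} = {Check, Reset, Wait, Halt, Retry, Err, Load, Ack, Init}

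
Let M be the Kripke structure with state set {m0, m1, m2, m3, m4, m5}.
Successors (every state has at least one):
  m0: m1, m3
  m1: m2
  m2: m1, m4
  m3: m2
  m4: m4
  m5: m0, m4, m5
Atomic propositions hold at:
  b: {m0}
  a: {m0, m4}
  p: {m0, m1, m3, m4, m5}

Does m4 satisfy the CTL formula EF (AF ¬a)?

No

Sat(¬a) = {m1, m2, m3, m5}
AF ¬a: least fixpoint, start Z0 = {m1, m2, m3, m5}, add states with every successor in Z. Z1 = {m0, m1, m2, m3, m5}; fixed.
Sat(AF ¬a) = {m0, m1, m2, m3, m5}
EF (AF ¬a): least fixpoint, start Z0 = {m0, m1, m2, m3, m5}, add states with some successor in Z. Already a fixed point.
Sat(EF (AF ¬a)) = {m0, m1, m2, m3, m5}
m4 ∉ Sat(EF (AF ¬a)) = {m0, m1, m2, m3, m5}, so the formula does not hold at m4.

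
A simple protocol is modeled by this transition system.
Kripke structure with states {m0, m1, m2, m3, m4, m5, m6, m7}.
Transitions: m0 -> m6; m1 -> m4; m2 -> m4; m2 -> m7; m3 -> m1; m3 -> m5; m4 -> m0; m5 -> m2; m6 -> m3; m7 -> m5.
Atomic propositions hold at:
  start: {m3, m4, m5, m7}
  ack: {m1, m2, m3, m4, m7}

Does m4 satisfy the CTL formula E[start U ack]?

Yes

E[start U ack]: least fixpoint, start Z0 = Sat(ack) = {m1, m2, m3, m4, m7}, add states in Sat(start) with some successor in Z. Z1 = {m1, m2, m3, m4, m5, m7}; fixed.
Sat(E[start U ack]) = {m1, m2, m3, m4, m5, m7}
m4 ∈ Sat(E[start U ack]) = {m1, m2, m3, m4, m5, m7}, so the formula holds at m4.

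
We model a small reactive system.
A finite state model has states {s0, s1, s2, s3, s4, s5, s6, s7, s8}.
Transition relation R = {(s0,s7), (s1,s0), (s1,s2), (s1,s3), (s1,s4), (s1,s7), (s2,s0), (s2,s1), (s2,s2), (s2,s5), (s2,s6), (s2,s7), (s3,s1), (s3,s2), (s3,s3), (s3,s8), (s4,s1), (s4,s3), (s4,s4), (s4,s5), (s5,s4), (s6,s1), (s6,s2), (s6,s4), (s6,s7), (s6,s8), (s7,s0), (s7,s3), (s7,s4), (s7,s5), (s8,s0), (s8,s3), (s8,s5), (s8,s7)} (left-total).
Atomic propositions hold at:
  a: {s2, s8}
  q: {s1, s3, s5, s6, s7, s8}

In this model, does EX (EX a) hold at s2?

Sat(EX a) = {s : some successor in {s2, s8}} = {s1, s2, s3, s6}
Sat(EX (EX a)) = {s : some successor in {s1, s2, s3, s6}} = {s1, s2, s3, s4, s6, s7, s8}
s2 ∈ Sat(EX (EX a)) = {s1, s2, s3, s4, s6, s7, s8}, so the formula holds at s2.

Yes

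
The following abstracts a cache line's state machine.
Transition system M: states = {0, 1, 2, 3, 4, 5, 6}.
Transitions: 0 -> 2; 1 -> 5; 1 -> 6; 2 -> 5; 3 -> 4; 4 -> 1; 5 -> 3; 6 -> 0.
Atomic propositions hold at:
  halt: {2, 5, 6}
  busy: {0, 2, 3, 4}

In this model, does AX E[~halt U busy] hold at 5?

Yes

Sat(~halt) = {0, 1, 3, 4}
E[~halt U busy]: least fixpoint, start Z0 = Sat(busy) = {0, 2, 3, 4}, add states in Sat(~halt) with some successor in Z. Already a fixed point.
Sat(E[~halt U busy]) = {0, 2, 3, 4}
Sat(AX E[~halt U busy]) = {s : every successor in {0, 2, 3, 4}} = {0, 3, 5, 6}
5 ∈ Sat(AX E[~halt U busy]) = {0, 3, 5, 6}, so the formula holds at 5.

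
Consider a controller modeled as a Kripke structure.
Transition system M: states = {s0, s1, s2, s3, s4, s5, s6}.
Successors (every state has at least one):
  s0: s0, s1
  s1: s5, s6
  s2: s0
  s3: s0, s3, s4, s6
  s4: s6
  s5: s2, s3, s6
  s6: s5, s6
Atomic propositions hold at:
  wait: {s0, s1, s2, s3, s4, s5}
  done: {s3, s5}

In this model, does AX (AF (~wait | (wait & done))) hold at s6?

Sat(~wait) = {s6}
Sat(wait & done) = {s3, s5}
Sat(~wait | (wait & done)) = {s3, s5, s6}
AF (~wait | (wait & done)): least fixpoint, start Z0 = {s3, s5, s6}, add states with every successor in Z. Z1 = {s1, s3, s4, s5, s6}; fixed.
Sat(AF (~wait | (wait & done))) = {s1, s3, s4, s5, s6}
Sat(AX (AF (~wait | (wait & done)))) = {s : every successor in {s1, s3, s4, s5, s6}} = {s1, s4, s6}
s6 ∈ Sat(AX (AF (~wait | (wait & done)))) = {s1, s4, s6}, so the formula holds at s6.

Yes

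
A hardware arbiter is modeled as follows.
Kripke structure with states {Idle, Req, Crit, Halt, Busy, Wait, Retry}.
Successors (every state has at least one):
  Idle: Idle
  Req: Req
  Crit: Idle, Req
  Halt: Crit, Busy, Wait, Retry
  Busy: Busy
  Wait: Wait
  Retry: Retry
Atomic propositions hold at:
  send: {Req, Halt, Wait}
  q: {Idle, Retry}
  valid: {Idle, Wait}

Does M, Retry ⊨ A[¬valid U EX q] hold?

Sat(¬valid) = {Req, Crit, Halt, Busy, Retry}
Sat(EX q) = {s : some successor in {Idle, Retry}} = {Idle, Crit, Halt, Retry}
A[¬valid U EX q]: least fixpoint, start Z0 = Sat(EX q) = {Idle, Crit, Halt, Retry}, add states in Sat(¬valid) with every successor in Z. Already a fixed point.
Sat(A[¬valid U EX q]) = {Idle, Crit, Halt, Retry}
Retry ∈ Sat(A[¬valid U EX q]) = {Idle, Crit, Halt, Retry}, so the formula holds at Retry.

Yes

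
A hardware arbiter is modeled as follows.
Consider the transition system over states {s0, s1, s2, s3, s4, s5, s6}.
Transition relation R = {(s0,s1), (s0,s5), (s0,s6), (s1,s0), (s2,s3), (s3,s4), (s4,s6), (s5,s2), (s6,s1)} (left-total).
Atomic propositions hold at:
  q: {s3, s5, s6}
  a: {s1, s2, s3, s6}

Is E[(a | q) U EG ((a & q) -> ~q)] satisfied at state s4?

No

Sat(a | q) = {s1, s2, s3, s5, s6}
Sat(a & q) = {s3, s6}
Sat(~q) = {s0, s1, s2, s4}
Sat((a & q) -> ~q) = {s0, s1, s2, s4, s5}
EG ((a & q) -> ~q): greatest fixpoint, start Z0 = {s0, s1, s2, s4, s5}, keep only states in Sat with some successor in Z. Z1 = {s0, s1, s5}; Z2 = {s0, s1}; fixed.
Sat(EG ((a & q) -> ~q)) = {s0, s1}
E[(a | q) U EG ((a & q) -> ~q)]: least fixpoint, start Z0 = Sat(EG ((a & q) -> ~q)) = {s0, s1}, add states in Sat(a | q) with some successor in Z. Z1 = {s0, s1, s6}; fixed.
Sat(E[(a | q) U EG ((a & q) -> ~q)]) = {s0, s1, s6}
s4 ∉ Sat(E[(a | q) U EG ((a & q) -> ~q)]) = {s0, s1, s6}, so the formula does not hold at s4.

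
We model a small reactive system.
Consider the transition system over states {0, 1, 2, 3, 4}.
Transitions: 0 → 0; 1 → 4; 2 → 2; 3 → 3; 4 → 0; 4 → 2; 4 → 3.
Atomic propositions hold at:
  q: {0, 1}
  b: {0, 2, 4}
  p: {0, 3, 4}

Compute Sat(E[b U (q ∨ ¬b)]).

Sat(¬b) = {1, 3}
Sat(q ∨ ¬b) = {0, 1, 3}
E[b U (q ∨ ¬b)]: least fixpoint, start Z0 = Sat((q ∨ ¬b)) = {0, 1, 3}, add states in Sat(b) with some successor in Z. Z1 = {0, 1, 3, 4}; fixed.
Sat(E[b U (q ∨ ¬b)]) = {0, 1, 3, 4}

{0, 1, 3, 4}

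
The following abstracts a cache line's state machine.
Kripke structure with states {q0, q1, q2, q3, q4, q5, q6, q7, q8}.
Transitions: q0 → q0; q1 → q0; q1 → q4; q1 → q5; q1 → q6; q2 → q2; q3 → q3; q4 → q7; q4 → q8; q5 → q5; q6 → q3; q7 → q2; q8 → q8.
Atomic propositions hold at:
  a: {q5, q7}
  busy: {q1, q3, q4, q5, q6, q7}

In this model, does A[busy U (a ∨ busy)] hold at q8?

Sat(a ∨ busy) = {q1, q3, q4, q5, q6, q7}
A[busy U (a ∨ busy)]: least fixpoint, start Z0 = Sat((a ∨ busy)) = {q1, q3, q4, q5, q6, q7}, add states in Sat(busy) with every successor in Z. Already a fixed point.
Sat(A[busy U (a ∨ busy)]) = {q1, q3, q4, q5, q6, q7}
q8 ∉ Sat(A[busy U (a ∨ busy)]) = {q1, q3, q4, q5, q6, q7}, so the formula does not hold at q8.

No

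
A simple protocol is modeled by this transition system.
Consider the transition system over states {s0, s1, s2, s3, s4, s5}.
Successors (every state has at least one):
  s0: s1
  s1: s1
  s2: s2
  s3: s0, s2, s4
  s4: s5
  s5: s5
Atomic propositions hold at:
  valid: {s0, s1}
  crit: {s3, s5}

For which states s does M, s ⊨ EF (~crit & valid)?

{s0, s1, s3}

Sat(~crit) = {s0, s1, s2, s4}
Sat(~crit & valid) = {s0, s1}
EF (~crit & valid): least fixpoint, start Z0 = {s0, s1}, add states with some successor in Z. Z1 = {s0, s1, s3}; fixed.
Sat(EF (~crit & valid)) = {s0, s1, s3}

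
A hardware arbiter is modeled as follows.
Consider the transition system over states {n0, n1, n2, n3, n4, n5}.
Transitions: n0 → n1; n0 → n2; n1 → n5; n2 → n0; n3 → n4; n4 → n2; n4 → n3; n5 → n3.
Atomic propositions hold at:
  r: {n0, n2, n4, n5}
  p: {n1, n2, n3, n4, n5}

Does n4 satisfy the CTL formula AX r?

Sat(AX r) = {s : every successor in {n0, n2, n4, n5}} = {n1, n2, n3}
n4 ∉ Sat(AX r) = {n1, n2, n3}, so the formula does not hold at n4.

No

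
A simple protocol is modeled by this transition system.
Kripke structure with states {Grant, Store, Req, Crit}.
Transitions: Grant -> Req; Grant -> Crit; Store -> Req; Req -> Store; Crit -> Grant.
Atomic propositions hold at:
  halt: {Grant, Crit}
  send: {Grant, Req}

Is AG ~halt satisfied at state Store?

Yes

Sat(~halt) = {Store, Req}
AG ~halt: greatest fixpoint, start Z0 = {Store, Req}, keep only states in Sat with every successor in Z. Already a fixed point.
Sat(AG ~halt) = {Store, Req}
Store ∈ Sat(AG ~halt) = {Store, Req}, so the formula holds at Store.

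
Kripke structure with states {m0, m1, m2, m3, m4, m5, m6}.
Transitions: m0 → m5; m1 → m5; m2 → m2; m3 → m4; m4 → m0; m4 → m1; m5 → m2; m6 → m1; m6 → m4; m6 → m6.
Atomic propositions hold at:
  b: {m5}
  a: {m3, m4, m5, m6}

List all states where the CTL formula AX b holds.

Sat(AX b) = {s : every successor in {m5}} = {m0, m1}

{m0, m1}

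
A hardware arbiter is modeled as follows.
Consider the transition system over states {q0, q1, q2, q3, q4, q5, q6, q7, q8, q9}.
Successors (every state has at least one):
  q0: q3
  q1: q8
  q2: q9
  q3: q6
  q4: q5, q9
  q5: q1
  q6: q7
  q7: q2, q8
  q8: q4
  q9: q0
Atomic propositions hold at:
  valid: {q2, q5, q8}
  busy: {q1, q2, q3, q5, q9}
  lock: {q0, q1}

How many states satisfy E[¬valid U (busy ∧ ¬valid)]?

5

Sat(¬valid) = {q0, q1, q3, q4, q6, q7, q9}
Sat(busy ∧ ¬valid) = {q1, q3, q9}
E[¬valid U (busy ∧ ¬valid)]: least fixpoint, start Z0 = Sat((busy ∧ ¬valid)) = {q1, q3, q9}, add states in Sat(¬valid) with some successor in Z. Z1 = {q0, q1, q3, q4, q9}; fixed.
Sat(E[¬valid U (busy ∧ ¬valid)]) = {q0, q1, q3, q4, q9}
|Sat(E[¬valid U (busy ∧ ¬valid)])| = |{q0, q1, q3, q4, q9}| = 5.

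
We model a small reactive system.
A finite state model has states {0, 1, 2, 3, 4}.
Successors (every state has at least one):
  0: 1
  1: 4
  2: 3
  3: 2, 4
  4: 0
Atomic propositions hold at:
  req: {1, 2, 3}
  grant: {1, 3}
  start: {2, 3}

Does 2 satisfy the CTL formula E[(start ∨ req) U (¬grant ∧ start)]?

Yes

Sat(start ∨ req) = {1, 2, 3}
Sat(¬grant) = {0, 2, 4}
Sat(¬grant ∧ start) = {2}
E[(start ∨ req) U (¬grant ∧ start)]: least fixpoint, start Z0 = Sat((¬grant ∧ start)) = {2}, add states in Sat(start ∨ req) with some successor in Z. Z1 = {2, 3}; fixed.
Sat(E[(start ∨ req) U (¬grant ∧ start)]) = {2, 3}
2 ∈ Sat(E[(start ∨ req) U (¬grant ∧ start)]) = {2, 3}, so the formula holds at 2.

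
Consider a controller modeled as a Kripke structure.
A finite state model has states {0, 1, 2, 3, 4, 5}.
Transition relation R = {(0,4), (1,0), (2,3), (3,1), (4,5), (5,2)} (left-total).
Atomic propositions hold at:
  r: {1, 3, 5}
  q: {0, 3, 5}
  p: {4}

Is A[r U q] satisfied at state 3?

A[r U q]: least fixpoint, start Z0 = Sat(q) = {0, 3, 5}, add states in Sat(r) with every successor in Z. Z1 = {0, 1, 3, 5}; fixed.
Sat(A[r U q]) = {0, 1, 3, 5}
3 ∈ Sat(A[r U q]) = {0, 1, 3, 5}, so the formula holds at 3.

Yes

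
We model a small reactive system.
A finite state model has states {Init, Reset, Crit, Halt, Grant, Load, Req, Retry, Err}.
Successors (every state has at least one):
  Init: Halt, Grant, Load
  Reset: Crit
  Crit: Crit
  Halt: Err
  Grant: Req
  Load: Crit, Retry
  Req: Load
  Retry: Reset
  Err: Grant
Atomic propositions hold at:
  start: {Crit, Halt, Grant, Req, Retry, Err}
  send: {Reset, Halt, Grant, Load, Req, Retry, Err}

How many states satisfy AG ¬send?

Sat(¬send) = {Init, Crit}
AG ¬send: greatest fixpoint, start Z0 = {Init, Crit}, keep only states in Sat with every successor in Z. Z1 = {Crit}; fixed.
Sat(AG ¬send) = {Crit}
|Sat(AG ¬send)| = |{Crit}| = 1.

1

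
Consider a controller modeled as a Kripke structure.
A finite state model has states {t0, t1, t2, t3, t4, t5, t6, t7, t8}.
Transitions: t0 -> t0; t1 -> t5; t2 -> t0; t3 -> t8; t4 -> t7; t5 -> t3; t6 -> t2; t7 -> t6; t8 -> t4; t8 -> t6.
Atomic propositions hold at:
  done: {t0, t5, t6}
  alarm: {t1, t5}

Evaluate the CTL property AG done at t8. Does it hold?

No

AG done: greatest fixpoint, start Z0 = {t0, t5, t6}, keep only states in Sat with every successor in Z. Z1 = {t0}; fixed.
Sat(AG done) = {t0}
t8 ∉ Sat(AG done) = {t0}, so the formula does not hold at t8.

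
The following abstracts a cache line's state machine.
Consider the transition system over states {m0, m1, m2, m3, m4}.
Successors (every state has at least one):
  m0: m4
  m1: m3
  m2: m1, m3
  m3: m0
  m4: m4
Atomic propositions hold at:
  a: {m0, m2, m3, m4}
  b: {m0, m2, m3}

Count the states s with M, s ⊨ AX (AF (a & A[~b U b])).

Sat(~b) = {m1, m4}
A[~b U b]: least fixpoint, start Z0 = Sat(b) = {m0, m2, m3}, add states in Sat(~b) with every successor in Z. Z1 = {m0, m1, m2, m3}; fixed.
Sat(A[~b U b]) = {m0, m1, m2, m3}
Sat(a & A[~b U b]) = {m0, m2, m3}
AF (a & A[~b U b]): least fixpoint, start Z0 = {m0, m2, m3}, add states with every successor in Z. Z1 = {m0, m1, m2, m3}; fixed.
Sat(AF (a & A[~b U b])) = {m0, m1, m2, m3}
Sat(AX (AF (a & A[~b U b]))) = {s : every successor in {m0, m1, m2, m3}} = {m1, m2, m3}
|Sat(AX (AF (a & A[~b U b])))| = |{m1, m2, m3}| = 3.

3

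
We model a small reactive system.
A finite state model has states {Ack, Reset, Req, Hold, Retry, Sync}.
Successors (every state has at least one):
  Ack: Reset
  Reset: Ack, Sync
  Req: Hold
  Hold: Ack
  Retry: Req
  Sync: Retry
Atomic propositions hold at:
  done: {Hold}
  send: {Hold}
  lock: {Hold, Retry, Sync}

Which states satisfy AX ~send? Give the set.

Sat(~send) = {Ack, Reset, Req, Retry, Sync}
Sat(AX ~send) = {s : every successor in {Ack, Reset, Req, Retry, Sync}} = {Ack, Reset, Hold, Retry, Sync}

{Ack, Reset, Hold, Retry, Sync}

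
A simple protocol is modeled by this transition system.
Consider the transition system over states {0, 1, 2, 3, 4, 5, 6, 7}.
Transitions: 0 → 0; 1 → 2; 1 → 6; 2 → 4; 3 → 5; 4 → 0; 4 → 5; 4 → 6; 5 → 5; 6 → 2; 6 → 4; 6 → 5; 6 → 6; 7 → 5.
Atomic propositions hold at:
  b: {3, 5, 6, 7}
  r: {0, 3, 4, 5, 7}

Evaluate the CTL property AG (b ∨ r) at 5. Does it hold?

Sat(b ∨ r) = {0, 3, 4, 5, 6, 7}
AG (b ∨ r): greatest fixpoint, start Z0 = {0, 3, 4, 5, 6, 7}, keep only states in Sat with every successor in Z. Z1 = {0, 3, 4, 5, 7}; Z2 = {0, 3, 5, 7}; fixed.
Sat(AG (b ∨ r)) = {0, 3, 5, 7}
5 ∈ Sat(AG (b ∨ r)) = {0, 3, 5, 7}, so the formula holds at 5.

Yes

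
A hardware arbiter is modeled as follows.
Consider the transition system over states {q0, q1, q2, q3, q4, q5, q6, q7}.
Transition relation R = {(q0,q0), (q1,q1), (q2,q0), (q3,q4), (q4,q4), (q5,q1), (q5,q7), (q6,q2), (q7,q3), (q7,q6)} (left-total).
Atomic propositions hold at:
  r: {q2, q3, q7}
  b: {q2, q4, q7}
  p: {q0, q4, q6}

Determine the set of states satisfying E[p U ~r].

Sat(~r) = {q0, q1, q4, q5, q6}
E[p U ~r]: least fixpoint, start Z0 = Sat(~r) = {q0, q1, q4, q5, q6}, add states in Sat(p) with some successor in Z. Already a fixed point.
Sat(E[p U ~r]) = {q0, q1, q4, q5, q6}

{q0, q1, q4, q5, q6}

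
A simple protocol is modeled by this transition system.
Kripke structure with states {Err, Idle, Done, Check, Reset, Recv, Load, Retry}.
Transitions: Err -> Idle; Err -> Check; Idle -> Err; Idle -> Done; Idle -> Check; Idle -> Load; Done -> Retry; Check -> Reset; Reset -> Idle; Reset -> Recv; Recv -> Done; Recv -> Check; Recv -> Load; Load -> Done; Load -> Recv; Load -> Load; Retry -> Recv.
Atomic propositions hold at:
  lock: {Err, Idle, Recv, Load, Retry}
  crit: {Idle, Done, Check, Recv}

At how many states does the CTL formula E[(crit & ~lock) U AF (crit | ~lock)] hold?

Sat(~lock) = {Done, Check, Reset}
Sat(crit & ~lock) = {Done, Check}
Sat(crit | ~lock) = {Idle, Done, Check, Reset, Recv}
AF (crit | ~lock): least fixpoint, start Z0 = {Idle, Done, Check, Reset, Recv}, add states with every successor in Z. Z1 = {Err, Idle, Done, Check, Reset, Recv, Retry}; fixed.
Sat(AF (crit | ~lock)) = {Err, Idle, Done, Check, Reset, Recv, Retry}
E[(crit & ~lock) U AF (crit | ~lock)]: least fixpoint, start Z0 = Sat(AF (crit | ~lock)) = {Err, Idle, Done, Check, Reset, Recv, Retry}, add states in Sat(crit & ~lock) with some successor in Z. Already a fixed point.
Sat(E[(crit & ~lock) U AF (crit | ~lock)]) = {Err, Idle, Done, Check, Reset, Recv, Retry}
|Sat(E[(crit & ~lock) U AF (crit | ~lock)])| = |{Err, Idle, Done, Check, Reset, Recv, Retry}| = 7.

7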